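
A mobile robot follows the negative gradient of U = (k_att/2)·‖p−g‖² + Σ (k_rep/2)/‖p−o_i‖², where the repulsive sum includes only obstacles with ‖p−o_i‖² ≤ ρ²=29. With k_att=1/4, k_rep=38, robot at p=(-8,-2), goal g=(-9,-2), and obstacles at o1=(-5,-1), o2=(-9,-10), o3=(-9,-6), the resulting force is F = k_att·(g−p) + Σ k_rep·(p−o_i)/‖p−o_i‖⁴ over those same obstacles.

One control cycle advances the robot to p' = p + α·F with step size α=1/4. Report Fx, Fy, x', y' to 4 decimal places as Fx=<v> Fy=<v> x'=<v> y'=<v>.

Fx=-1.2585 Fy=0.1460 x'=-8.3146 y'=-1.9635

F_att = 1/4·(g−p) = 1/4·(-1,0) = (-0.2500,0.0000)
o1: d²=10 ≤ ρ²=29; F_rep = 38·(-3,-1)/10² = (-1.1400,-0.3800)
o2: d²=65 > ρ²=29 → inactive
o3: d²=17 ≤ ρ²=29; F_rep = 38·(1,4)/17² = (0.1315,0.5260)
F = F_att + ΣF_rep = (-1.2585,0.1460)
p' = p + 1/4·F = (-8.3146,-1.9635)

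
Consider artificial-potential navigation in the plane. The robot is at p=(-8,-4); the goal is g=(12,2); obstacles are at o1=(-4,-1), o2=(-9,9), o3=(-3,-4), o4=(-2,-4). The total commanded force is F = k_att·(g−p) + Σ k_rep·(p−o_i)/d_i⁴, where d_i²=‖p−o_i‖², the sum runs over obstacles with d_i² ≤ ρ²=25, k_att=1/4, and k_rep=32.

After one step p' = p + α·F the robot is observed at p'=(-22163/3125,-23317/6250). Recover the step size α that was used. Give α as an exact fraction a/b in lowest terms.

α = 1/5

F_att = 1/4·(g−p) = 1/4·(20,6) = (5.0000,1.5000)
o1: d²=25 ≤ ρ²=25; F_rep = 32·(-4,-3)/25² = (-0.2048,-0.1536)
o2: d²=170 > ρ²=25 → inactive
o3: d²=25 ≤ ρ²=25; F_rep = 32·(-5,0)/25² = (-0.2560,0.0000)
o4: d²=36 > ρ²=25 → inactive
F = F_att + ΣF_rep = (4.5392,1.3464)
Δp = p'−p = (0.9078,0.2693); α = Δx/Fx = (2837/3125) / (2837/625) = 1/5
check: Δy/Fy = (1683/6250) / (1683/1250) = 1/5 ✓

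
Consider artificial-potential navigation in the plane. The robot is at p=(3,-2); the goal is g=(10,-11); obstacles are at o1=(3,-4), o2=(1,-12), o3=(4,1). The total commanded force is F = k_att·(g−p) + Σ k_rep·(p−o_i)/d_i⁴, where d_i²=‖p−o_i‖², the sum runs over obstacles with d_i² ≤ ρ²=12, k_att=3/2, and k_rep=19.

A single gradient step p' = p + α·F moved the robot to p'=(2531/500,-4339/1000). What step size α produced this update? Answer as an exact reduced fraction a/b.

α = 1/5

F_att = 3/2·(g−p) = 3/2·(7,-9) = (10.5000,-13.5000)
o1: d²=4 ≤ ρ²=12; F_rep = 19·(0,2)/4² = (0.0000,2.3750)
o2: d²=104 > ρ²=12 → inactive
o3: d²=10 ≤ ρ²=12; F_rep = 19·(-1,-3)/10² = (-0.1900,-0.5700)
F = F_att + ΣF_rep = (10.3100,-11.6950)
Δp = p'−p = (2.0620,-2.3390); α = Δx/Fx = (1031/500) / (1031/100) = 1/5
check: Δy/Fy = (-2339/1000) / (-2339/200) = 1/5 ✓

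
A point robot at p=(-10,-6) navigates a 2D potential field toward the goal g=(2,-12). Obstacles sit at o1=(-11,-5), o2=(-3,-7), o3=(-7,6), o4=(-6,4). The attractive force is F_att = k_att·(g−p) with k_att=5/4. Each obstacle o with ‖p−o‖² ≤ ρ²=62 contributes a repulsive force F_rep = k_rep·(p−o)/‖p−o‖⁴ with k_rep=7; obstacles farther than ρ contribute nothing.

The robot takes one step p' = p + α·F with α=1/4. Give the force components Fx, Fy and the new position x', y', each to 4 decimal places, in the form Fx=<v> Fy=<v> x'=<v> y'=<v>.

Fx=16.7304 Fy=-9.2472 x'=-5.8174 y'=-8.3118

F_att = 5/4·(g−p) = 5/4·(12,-6) = (15.0000,-7.5000)
o1: d²=2 ≤ ρ²=62; F_rep = 7·(1,-1)/2² = (1.7500,-1.7500)
o2: d²=50 ≤ ρ²=62; F_rep = 7·(-7,1)/50² = (-0.0196,0.0028)
o3: d²=153 > ρ²=62 → inactive
o4: d²=116 > ρ²=62 → inactive
F = F_att + ΣF_rep = (16.7304,-9.2472)
p' = p + 1/4·F = (-5.8174,-8.3118)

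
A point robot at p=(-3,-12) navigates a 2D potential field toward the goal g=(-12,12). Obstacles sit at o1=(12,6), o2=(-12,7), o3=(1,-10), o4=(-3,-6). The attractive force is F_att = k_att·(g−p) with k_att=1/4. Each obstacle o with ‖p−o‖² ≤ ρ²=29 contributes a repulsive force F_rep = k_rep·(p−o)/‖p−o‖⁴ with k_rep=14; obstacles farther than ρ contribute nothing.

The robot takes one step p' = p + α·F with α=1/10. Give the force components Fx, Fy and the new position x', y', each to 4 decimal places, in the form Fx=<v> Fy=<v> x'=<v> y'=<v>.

F_att = 1/4·(g−p) = 1/4·(-9,24) = (-2.2500,6.0000)
o1: d²=549 > ρ²=29 → inactive
o2: d²=442 > ρ²=29 → inactive
o3: d²=20 ≤ ρ²=29; F_rep = 14·(-4,-2)/20² = (-0.1400,-0.0700)
o4: d²=36 > ρ²=29 → inactive
F = F_att + ΣF_rep = (-2.3900,5.9300)
p' = p + 1/10·F = (-3.2390,-11.4070)

Fx=-2.3900 Fy=5.9300 x'=-3.2390 y'=-11.4070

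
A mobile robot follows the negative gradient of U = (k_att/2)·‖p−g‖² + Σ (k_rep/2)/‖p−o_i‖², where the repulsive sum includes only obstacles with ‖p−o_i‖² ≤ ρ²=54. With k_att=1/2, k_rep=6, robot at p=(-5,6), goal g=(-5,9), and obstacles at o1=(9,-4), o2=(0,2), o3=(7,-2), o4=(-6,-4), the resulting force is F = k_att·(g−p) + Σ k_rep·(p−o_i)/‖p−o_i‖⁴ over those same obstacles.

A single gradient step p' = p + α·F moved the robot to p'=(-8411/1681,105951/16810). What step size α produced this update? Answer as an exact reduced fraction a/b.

α = 1/5

F_att = 1/2·(g−p) = 1/2·(0,3) = (0.0000,1.5000)
o1: d²=296 > ρ²=54 → inactive
o2: d²=41 ≤ ρ²=54; F_rep = 6·(-5,4)/41² = (-0.0178,0.0143)
o3: d²=208 > ρ²=54 → inactive
o4: d²=101 > ρ²=54 → inactive
F = F_att + ΣF_rep = (-0.0178,1.5143)
Δp = p'−p = (-0.0036,0.3029); α = Δx/Fx = (-6/1681) / (-30/1681) = 1/5
check: Δy/Fy = (5091/16810) / (5091/3362) = 1/5 ✓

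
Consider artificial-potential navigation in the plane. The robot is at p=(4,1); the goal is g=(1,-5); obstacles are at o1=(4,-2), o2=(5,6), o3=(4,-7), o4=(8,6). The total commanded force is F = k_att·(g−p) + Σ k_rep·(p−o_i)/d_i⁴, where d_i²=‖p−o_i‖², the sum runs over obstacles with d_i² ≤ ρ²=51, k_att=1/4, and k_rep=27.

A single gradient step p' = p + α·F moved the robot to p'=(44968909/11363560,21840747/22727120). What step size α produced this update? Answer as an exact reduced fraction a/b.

F_att = 1/4·(g−p) = 1/4·(-3,-6) = (-0.7500,-1.5000)
o1: d²=9 ≤ ρ²=51; F_rep = 27·(0,3)/9² = (0.0000,1.0000)
o2: d²=26 ≤ ρ²=51; F_rep = 27·(-1,-5)/26² = (-0.0399,-0.1997)
o3: d²=64 > ρ²=51 → inactive
o4: d²=41 ≤ ρ²=51; F_rep = 27·(-4,-5)/41² = (-0.0642,-0.0803)
F = F_att + ΣF_rep = (-0.8542,-0.7800)
Δp = p'−p = (-0.0427,-0.0390); α = Δx/Fx = (-485331/11363560) / (-485331/568178) = 1/20
check: Δy/Fy = (-886373/22727120) / (-886373/1136356) = 1/20 ✓

α = 1/20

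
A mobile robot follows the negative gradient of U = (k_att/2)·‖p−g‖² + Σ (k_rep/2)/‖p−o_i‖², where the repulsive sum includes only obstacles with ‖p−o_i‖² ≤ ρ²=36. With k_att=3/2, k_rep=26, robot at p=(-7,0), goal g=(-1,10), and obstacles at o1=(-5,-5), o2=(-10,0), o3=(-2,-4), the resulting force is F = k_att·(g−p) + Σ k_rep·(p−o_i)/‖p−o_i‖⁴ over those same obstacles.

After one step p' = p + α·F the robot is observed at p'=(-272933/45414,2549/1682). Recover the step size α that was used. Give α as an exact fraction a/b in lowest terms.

α = 1/10

F_att = 3/2·(g−p) = 3/2·(6,10) = (9.0000,15.0000)
o1: d²=29 ≤ ρ²=36; F_rep = 26·(-2,5)/29² = (-0.0618,0.1546)
o2: d²=9 ≤ ρ²=36; F_rep = 26·(3,0)/9² = (0.9630,0.0000)
o3: d²=41 > ρ²=36 → inactive
F = F_att + ΣF_rep = (9.9011,15.1546)
Δp = p'−p = (0.9901,1.5155); α = Δx/Fx = (44965/45414) / (224825/22707) = 1/10
check: Δy/Fy = (2549/1682) / (12745/841) = 1/10 ✓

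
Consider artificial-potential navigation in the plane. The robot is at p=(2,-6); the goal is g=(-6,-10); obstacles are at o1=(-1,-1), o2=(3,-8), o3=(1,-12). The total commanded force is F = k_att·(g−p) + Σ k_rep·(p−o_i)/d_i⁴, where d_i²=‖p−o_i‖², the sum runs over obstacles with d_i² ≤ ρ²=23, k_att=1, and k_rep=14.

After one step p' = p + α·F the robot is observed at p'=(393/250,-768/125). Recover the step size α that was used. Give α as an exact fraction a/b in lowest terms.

F_att = 1·(g−p) = 1·(-8,-4) = (-8.0000,-4.0000)
o1: d²=34 > ρ²=23 → inactive
o2: d²=5 ≤ ρ²=23; F_rep = 14·(-1,2)/5² = (-0.5600,1.1200)
o3: d²=37 > ρ²=23 → inactive
F = F_att + ΣF_rep = (-8.5600,-2.8800)
Δp = p'−p = (-0.4280,-0.1440); α = Δx/Fx = (-107/250) / (-214/25) = 1/20
check: Δy/Fy = (-18/125) / (-72/25) = 1/20 ✓

α = 1/20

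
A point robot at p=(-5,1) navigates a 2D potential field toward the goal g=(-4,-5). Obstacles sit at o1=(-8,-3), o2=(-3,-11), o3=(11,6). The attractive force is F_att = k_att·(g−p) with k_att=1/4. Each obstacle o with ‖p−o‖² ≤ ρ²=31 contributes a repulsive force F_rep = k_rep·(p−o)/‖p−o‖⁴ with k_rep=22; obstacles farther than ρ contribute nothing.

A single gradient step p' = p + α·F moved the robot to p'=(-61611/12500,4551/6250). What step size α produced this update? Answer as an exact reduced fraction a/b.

α = 1/5

F_att = 1/4·(g−p) = 1/4·(1,-6) = (0.2500,-1.5000)
o1: d²=25 ≤ ρ²=31; F_rep = 22·(3,4)/25² = (0.1056,0.1408)
o2: d²=148 > ρ²=31 → inactive
o3: d²=281 > ρ²=31 → inactive
F = F_att + ΣF_rep = (0.3556,-1.3592)
Δp = p'−p = (0.0711,-0.2718); α = Δx/Fx = (889/12500) / (889/2500) = 1/5
check: Δy/Fy = (-1699/6250) / (-1699/1250) = 1/5 ✓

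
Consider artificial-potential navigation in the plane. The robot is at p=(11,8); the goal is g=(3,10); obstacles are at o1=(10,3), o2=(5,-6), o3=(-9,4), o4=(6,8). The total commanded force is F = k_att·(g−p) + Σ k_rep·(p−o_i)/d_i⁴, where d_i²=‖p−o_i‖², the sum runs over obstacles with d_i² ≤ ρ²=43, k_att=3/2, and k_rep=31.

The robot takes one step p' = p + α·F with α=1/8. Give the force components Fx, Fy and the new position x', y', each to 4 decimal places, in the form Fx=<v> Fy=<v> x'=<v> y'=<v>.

Fx=-11.7061 Fy=3.2293 x'=9.5367 y'=8.4037

F_att = 3/2·(g−p) = 3/2·(-8,2) = (-12.0000,3.0000)
o1: d²=26 ≤ ρ²=43; F_rep = 31·(1,5)/26² = (0.0459,0.2293)
o2: d²=232 > ρ²=43 → inactive
o3: d²=416 > ρ²=43 → inactive
o4: d²=25 ≤ ρ²=43; F_rep = 31·(5,0)/25² = (0.2480,0.0000)
F = F_att + ΣF_rep = (-11.7061,3.2293)
p' = p + 1/8·F = (9.5367,8.4037)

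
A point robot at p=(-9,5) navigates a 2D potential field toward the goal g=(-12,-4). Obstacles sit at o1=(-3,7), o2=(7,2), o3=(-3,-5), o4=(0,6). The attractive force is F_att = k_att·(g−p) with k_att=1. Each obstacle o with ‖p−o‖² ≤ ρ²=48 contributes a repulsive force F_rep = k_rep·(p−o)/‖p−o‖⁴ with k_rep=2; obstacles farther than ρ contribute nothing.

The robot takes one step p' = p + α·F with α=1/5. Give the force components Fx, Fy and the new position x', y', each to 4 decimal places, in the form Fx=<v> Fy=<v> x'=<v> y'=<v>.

F_att = 1·(g−p) = 1·(-3,-9) = (-3.0000,-9.0000)
o1: d²=40 ≤ ρ²=48; F_rep = 2·(-6,-2)/40² = (-0.0075,-0.0025)
o2: d²=265 > ρ²=48 → inactive
o3: d²=136 > ρ²=48 → inactive
o4: d²=82 > ρ²=48 → inactive
F = F_att + ΣF_rep = (-3.0075,-9.0025)
p' = p + 1/5·F = (-9.6015,3.1995)

Fx=-3.0075 Fy=-9.0025 x'=-9.6015 y'=3.1995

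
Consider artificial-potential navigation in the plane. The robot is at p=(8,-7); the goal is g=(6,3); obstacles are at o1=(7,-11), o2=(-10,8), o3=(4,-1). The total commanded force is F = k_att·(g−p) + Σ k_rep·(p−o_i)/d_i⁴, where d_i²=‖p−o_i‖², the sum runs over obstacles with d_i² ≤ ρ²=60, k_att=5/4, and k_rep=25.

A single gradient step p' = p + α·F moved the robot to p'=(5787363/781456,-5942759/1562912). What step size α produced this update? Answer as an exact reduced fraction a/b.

α = 1/4

F_att = 5/4·(g−p) = 5/4·(-2,10) = (-2.5000,12.5000)
o1: d²=17 ≤ ρ²=60; F_rep = 25·(1,4)/17² = (0.0865,0.3460)
o2: d²=549 > ρ²=60 → inactive
o3: d²=52 ≤ ρ²=60; F_rep = 25·(4,-6)/52² = (0.0370,-0.0555)
F = F_att + ΣF_rep = (-2.3765,12.7905)
Δp = p'−p = (-0.5941,3.1976); α = Δx/Fx = (-464285/781456) / (-464285/195364) = 1/4
check: Δy/Fy = (4997625/1562912) / (4997625/390728) = 1/4 ✓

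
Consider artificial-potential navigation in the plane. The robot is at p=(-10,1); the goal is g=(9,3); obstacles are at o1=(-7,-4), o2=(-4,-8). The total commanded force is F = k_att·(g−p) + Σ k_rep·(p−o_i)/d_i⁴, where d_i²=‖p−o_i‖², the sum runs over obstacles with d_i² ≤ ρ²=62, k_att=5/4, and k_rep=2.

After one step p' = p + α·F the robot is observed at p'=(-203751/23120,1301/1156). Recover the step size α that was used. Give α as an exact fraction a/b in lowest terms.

F_att = 5/4·(g−p) = 5/4·(19,2) = (23.7500,2.5000)
o1: d²=34 ≤ ρ²=62; F_rep = 2·(-3,5)/34² = (-0.0052,0.0087)
o2: d²=117 > ρ²=62 → inactive
F = F_att + ΣF_rep = (23.7448,2.5087)
Δp = p'−p = (1.1872,0.1254); α = Δx/Fx = (27449/23120) / (27449/1156) = 1/20
check: Δy/Fy = (145/1156) / (725/289) = 1/20 ✓

α = 1/20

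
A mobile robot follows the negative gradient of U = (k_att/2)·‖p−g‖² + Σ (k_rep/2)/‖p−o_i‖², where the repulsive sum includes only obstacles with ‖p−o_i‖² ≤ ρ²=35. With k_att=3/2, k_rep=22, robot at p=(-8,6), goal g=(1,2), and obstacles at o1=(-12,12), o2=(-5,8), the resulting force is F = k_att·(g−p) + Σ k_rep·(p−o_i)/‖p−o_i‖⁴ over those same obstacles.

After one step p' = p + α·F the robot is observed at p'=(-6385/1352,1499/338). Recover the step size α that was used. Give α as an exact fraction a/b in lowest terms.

α = 1/4

F_att = 3/2·(g−p) = 3/2·(9,-4) = (13.5000,-6.0000)
o1: d²=52 > ρ²=35 → inactive
o2: d²=13 ≤ ρ²=35; F_rep = 22·(-3,-2)/13² = (-0.3905,-0.2604)
F = F_att + ΣF_rep = (13.1095,-6.2604)
Δp = p'−p = (3.2774,-1.5651); α = Δx/Fx = (4431/1352) / (4431/338) = 1/4
check: Δy/Fy = (-529/338) / (-1058/169) = 1/4 ✓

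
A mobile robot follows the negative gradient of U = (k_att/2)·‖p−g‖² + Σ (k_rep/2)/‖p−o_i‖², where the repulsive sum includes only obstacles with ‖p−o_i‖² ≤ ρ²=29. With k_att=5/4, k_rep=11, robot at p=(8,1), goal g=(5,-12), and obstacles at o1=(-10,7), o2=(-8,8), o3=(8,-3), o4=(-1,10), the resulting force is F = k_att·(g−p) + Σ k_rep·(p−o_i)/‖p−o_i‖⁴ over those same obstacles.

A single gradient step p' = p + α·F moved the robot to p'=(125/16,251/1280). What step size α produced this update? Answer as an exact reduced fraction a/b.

F_att = 5/4·(g−p) = 5/4·(-3,-13) = (-3.7500,-16.2500)
o1: d²=360 > ρ²=29 → inactive
o2: d²=305 > ρ²=29 → inactive
o3: d²=16 ≤ ρ²=29; F_rep = 11·(0,4)/16² = (0.0000,0.1719)
o4: d²=162 > ρ²=29 → inactive
F = F_att + ΣF_rep = (-3.7500,-16.0781)
Δp = p'−p = (-0.1875,-0.8039); α = Δx/Fx = (-3/16) / (-15/4) = 1/20
check: Δy/Fy = (-1029/1280) / (-1029/64) = 1/20 ✓

α = 1/20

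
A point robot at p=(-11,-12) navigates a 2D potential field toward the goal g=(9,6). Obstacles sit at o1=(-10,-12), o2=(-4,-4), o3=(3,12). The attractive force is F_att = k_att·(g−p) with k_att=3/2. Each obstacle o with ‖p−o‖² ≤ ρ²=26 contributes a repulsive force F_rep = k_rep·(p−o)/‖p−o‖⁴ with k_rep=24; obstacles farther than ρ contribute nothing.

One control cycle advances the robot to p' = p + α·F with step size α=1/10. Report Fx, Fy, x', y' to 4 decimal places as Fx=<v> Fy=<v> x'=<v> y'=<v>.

F_att = 3/2·(g−p) = 3/2·(20,18) = (30.0000,27.0000)
o1: d²=1 ≤ ρ²=26; F_rep = 24·(-1,0)/1² = (-24.0000,0.0000)
o2: d²=113 > ρ²=26 → inactive
o3: d²=772 > ρ²=26 → inactive
F = F_att + ΣF_rep = (6.0000,27.0000)
p' = p + 1/10·F = (-10.4000,-9.3000)

Fx=6.0000 Fy=27.0000 x'=-10.4000 y'=-9.3000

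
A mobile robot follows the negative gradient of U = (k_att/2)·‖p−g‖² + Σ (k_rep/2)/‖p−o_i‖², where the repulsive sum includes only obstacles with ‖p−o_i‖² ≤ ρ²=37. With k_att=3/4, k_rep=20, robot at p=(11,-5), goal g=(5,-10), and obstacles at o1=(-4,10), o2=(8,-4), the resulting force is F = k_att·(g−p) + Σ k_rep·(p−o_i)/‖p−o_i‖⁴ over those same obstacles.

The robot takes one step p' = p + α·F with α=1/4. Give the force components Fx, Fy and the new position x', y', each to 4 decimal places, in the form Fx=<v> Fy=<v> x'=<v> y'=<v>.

F_att = 3/4·(g−p) = 3/4·(-6,-5) = (-4.5000,-3.7500)
o1: d²=450 > ρ²=37 → inactive
o2: d²=10 ≤ ρ²=37; F_rep = 20·(3,-1)/10² = (0.6000,-0.2000)
F = F_att + ΣF_rep = (-3.9000,-3.9500)
p' = p + 1/4·F = (10.0250,-5.9875)

Fx=-3.9000 Fy=-3.9500 x'=10.0250 y'=-5.9875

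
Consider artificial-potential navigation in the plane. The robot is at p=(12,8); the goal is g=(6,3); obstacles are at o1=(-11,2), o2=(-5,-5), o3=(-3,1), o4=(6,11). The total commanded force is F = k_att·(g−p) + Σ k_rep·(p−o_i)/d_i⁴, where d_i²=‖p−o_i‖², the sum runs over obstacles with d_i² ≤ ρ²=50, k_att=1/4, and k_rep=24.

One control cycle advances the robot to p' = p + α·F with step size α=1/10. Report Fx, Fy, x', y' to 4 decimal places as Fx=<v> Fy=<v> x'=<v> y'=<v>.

F_att = 1/4·(g−p) = 1/4·(-6,-5) = (-1.5000,-1.2500)
o1: d²=565 > ρ²=50 → inactive
o2: d²=458 > ρ²=50 → inactive
o3: d²=274 > ρ²=50 → inactive
o4: d²=45 ≤ ρ²=50; F_rep = 24·(6,-3)/45² = (0.0711,-0.0356)
F = F_att + ΣF_rep = (-1.4289,-1.2856)
p' = p + 1/10·F = (11.8571,7.8714)

Fx=-1.4289 Fy=-1.2856 x'=11.8571 y'=7.8714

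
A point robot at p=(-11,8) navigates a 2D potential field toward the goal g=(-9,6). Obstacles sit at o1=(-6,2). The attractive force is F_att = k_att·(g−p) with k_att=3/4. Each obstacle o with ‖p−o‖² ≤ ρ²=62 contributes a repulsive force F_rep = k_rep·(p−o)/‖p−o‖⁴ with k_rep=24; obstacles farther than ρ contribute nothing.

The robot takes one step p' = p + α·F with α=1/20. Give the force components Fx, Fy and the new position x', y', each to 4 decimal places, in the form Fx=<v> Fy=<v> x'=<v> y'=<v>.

F_att = 3/4·(g−p) = 3/4·(2,-2) = (1.5000,-1.5000)
o1: d²=61 ≤ ρ²=62; F_rep = 24·(-5,6)/61² = (-0.0322,0.0387)
F = F_att + ΣF_rep = (1.4678,-1.4613)
p' = p + 1/20·F = (-10.9266,7.9269)

Fx=1.4678 Fy=-1.4613 x'=-10.9266 y'=7.9269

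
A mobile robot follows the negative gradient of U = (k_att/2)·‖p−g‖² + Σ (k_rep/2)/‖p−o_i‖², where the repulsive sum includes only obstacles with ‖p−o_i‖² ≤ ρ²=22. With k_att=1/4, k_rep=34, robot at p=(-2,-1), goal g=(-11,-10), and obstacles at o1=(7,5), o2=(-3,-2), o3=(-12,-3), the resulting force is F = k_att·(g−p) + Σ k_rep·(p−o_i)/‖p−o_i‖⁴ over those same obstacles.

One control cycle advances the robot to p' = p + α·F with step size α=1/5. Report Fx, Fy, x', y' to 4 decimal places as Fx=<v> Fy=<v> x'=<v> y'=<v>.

Fx=6.2500 Fy=6.2500 x'=-0.7500 y'=0.2500

F_att = 1/4·(g−p) = 1/4·(-9,-9) = (-2.2500,-2.2500)
o1: d²=117 > ρ²=22 → inactive
o2: d²=2 ≤ ρ²=22; F_rep = 34·(1,1)/2² = (8.5000,8.5000)
o3: d²=104 > ρ²=22 → inactive
F = F_att + ΣF_rep = (6.2500,6.2500)
p' = p + 1/5·F = (-0.7500,0.2500)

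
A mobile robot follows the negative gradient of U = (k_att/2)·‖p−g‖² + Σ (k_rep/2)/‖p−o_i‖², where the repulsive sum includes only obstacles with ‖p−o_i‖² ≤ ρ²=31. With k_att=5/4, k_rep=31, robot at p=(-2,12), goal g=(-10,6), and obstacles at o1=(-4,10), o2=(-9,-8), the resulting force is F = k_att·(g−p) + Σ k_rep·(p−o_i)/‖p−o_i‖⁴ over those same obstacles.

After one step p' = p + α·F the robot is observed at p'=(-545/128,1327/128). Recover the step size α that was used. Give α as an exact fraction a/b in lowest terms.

F_att = 5/4·(g−p) = 5/4·(-8,-6) = (-10.0000,-7.5000)
o1: d²=8 ≤ ρ²=31; F_rep = 31·(2,2)/8² = (0.9688,0.9688)
o2: d²=449 > ρ²=31 → inactive
F = F_att + ΣF_rep = (-9.0312,-6.5312)
Δp = p'−p = (-2.2578,-1.6328); α = Δx/Fx = (-289/128) / (-289/32) = 1/4
check: Δy/Fy = (-209/128) / (-209/32) = 1/4 ✓

α = 1/4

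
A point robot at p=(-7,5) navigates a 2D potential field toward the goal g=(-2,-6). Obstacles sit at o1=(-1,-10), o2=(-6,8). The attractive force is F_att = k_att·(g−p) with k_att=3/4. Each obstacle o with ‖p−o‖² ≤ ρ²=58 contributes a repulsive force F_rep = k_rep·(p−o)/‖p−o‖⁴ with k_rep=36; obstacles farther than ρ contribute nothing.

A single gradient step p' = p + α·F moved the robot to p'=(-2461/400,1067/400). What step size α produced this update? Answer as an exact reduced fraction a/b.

α = 1/4

F_att = 3/4·(g−p) = 3/4·(5,-11) = (3.7500,-8.2500)
o1: d²=261 > ρ²=58 → inactive
o2: d²=10 ≤ ρ²=58; F_rep = 36·(-1,-3)/10² = (-0.3600,-1.0800)
F = F_att + ΣF_rep = (3.3900,-9.3300)
Δp = p'−p = (0.8475,-2.3325); α = Δx/Fx = (339/400) / (339/100) = 1/4
check: Δy/Fy = (-933/400) / (-933/100) = 1/4 ✓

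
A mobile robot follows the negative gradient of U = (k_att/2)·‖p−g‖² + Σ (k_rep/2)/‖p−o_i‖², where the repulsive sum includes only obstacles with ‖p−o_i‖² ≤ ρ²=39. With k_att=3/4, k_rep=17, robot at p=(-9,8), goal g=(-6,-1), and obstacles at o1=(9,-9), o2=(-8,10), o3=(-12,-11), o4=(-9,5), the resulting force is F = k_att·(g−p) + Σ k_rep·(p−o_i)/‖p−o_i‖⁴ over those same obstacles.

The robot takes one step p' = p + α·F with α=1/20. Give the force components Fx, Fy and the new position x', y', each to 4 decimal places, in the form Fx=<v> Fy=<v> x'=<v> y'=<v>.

Fx=1.5700 Fy=-7.4804 x'=-8.9215 y'=7.6260

F_att = 3/4·(g−p) = 3/4·(3,-9) = (2.2500,-6.7500)
o1: d²=613 > ρ²=39 → inactive
o2: d²=5 ≤ ρ²=39; F_rep = 17·(-1,-2)/5² = (-0.6800,-1.3600)
o3: d²=370 > ρ²=39 → inactive
o4: d²=9 ≤ ρ²=39; F_rep = 17·(0,3)/9² = (0.0000,0.6296)
F = F_att + ΣF_rep = (1.5700,-7.4804)
p' = p + 1/20·F = (-8.9215,7.6260)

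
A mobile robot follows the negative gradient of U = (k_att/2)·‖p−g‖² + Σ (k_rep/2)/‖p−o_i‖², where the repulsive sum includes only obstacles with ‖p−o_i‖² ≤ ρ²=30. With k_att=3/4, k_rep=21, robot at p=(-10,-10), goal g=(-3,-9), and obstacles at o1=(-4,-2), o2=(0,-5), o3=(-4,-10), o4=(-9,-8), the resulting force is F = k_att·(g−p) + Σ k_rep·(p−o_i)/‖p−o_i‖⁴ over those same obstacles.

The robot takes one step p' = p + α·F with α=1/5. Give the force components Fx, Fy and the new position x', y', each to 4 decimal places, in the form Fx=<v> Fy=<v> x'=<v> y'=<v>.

F_att = 3/4·(g−p) = 3/4·(7,1) = (5.2500,0.7500)
o1: d²=100 > ρ²=30 → inactive
o2: d²=125 > ρ²=30 → inactive
o3: d²=36 > ρ²=30 → inactive
o4: d²=5 ≤ ρ²=30; F_rep = 21·(-1,-2)/5² = (-0.8400,-1.6800)
F = F_att + ΣF_rep = (4.4100,-0.9300)
p' = p + 1/5·F = (-9.1180,-10.1860)

Fx=4.4100 Fy=-0.9300 x'=-9.1180 y'=-10.1860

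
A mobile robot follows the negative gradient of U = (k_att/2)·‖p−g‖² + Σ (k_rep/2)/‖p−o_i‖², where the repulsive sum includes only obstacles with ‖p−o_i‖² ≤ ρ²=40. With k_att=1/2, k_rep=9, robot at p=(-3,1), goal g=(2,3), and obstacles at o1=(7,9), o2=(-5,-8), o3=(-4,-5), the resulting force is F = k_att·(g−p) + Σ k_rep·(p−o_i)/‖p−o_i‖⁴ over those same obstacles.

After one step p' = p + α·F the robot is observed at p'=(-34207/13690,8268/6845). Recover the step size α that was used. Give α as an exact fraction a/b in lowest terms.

α = 1/5

F_att = 1/2·(g−p) = 1/2·(5,2) = (2.5000,1.0000)
o1: d²=164 > ρ²=40 → inactive
o2: d²=85 > ρ²=40 → inactive
o3: d²=37 ≤ ρ²=40; F_rep = 9·(1,6)/37² = (0.0066,0.0394)
F = F_att + ΣF_rep = (2.5066,1.0394)
Δp = p'−p = (0.5013,0.2079); α = Δx/Fx = (6863/13690) / (6863/2738) = 1/5
check: Δy/Fy = (1423/6845) / (1423/1369) = 1/5 ✓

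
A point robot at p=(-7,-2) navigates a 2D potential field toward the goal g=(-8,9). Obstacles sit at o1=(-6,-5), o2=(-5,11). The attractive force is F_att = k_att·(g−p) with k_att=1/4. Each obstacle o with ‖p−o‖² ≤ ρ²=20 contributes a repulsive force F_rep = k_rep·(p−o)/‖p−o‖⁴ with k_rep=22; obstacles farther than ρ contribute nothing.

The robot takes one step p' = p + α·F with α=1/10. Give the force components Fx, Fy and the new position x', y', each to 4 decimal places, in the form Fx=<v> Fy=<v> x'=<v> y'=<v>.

F_att = 1/4·(g−p) = 1/4·(-1,11) = (-0.2500,2.7500)
o1: d²=10 ≤ ρ²=20; F_rep = 22·(-1,3)/10² = (-0.2200,0.6600)
o2: d²=173 > ρ²=20 → inactive
F = F_att + ΣF_rep = (-0.4700,3.4100)
p' = p + 1/10·F = (-7.0470,-1.6590)

Fx=-0.4700 Fy=3.4100 x'=-7.0470 y'=-1.6590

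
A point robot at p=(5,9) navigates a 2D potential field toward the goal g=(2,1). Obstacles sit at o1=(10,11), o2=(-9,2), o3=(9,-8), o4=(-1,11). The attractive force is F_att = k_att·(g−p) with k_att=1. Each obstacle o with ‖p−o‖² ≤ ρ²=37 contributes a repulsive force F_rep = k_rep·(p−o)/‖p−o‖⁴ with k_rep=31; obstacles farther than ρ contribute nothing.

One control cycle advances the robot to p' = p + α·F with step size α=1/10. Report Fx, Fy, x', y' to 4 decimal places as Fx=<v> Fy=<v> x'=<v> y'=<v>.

Fx=-3.1843 Fy=-8.0737 x'=4.6816 y'=8.1926

F_att = 1·(g−p) = 1·(-3,-8) = (-3.0000,-8.0000)
o1: d²=29 ≤ ρ²=37; F_rep = 31·(-5,-2)/29² = (-0.1843,-0.0737)
o2: d²=245 > ρ²=37 → inactive
o3: d²=305 > ρ²=37 → inactive
o4: d²=40 > ρ²=37 → inactive
F = F_att + ΣF_rep = (-3.1843,-8.0737)
p' = p + 1/10·F = (4.6816,8.1926)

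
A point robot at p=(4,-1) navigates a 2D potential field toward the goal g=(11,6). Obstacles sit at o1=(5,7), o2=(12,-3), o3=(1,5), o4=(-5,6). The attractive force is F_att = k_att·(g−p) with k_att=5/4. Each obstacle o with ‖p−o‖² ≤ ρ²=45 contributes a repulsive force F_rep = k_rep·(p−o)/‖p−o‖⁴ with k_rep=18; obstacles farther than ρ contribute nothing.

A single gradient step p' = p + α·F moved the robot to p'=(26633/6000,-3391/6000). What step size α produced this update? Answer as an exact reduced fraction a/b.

α = 1/20

F_att = 5/4·(g−p) = 5/4·(7,7) = (8.7500,8.7500)
o1: d²=65 > ρ²=45 → inactive
o2: d²=68 > ρ²=45 → inactive
o3: d²=45 ≤ ρ²=45; F_rep = 18·(3,-6)/45² = (0.0267,-0.0533)
o4: d²=130 > ρ²=45 → inactive
F = F_att + ΣF_rep = (8.7767,8.6967)
Δp = p'−p = (0.4388,0.4348); α = Δx/Fx = (2633/6000) / (2633/300) = 1/20
check: Δy/Fy = (2609/6000) / (2609/300) = 1/20 ✓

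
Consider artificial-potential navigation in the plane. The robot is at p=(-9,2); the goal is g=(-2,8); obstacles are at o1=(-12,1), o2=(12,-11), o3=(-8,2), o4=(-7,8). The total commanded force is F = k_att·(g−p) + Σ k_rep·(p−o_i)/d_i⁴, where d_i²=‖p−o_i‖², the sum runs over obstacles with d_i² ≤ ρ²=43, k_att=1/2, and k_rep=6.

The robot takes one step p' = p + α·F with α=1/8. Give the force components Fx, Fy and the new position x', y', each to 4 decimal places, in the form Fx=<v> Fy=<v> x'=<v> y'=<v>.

Fx=-2.3275 Fy=3.0375 x'=-9.2909 y'=2.3797

F_att = 1/2·(g−p) = 1/2·(7,6) = (3.5000,3.0000)
o1: d²=10 ≤ ρ²=43; F_rep = 6·(3,1)/10² = (0.1800,0.0600)
o2: d²=610 > ρ²=43 → inactive
o3: d²=1 ≤ ρ²=43; F_rep = 6·(-1,0)/1² = (-6.0000,0.0000)
o4: d²=40 ≤ ρ²=43; F_rep = 6·(-2,-6)/40² = (-0.0075,-0.0225)
F = F_att + ΣF_rep = (-2.3275,3.0375)
p' = p + 1/8·F = (-9.2909,2.3797)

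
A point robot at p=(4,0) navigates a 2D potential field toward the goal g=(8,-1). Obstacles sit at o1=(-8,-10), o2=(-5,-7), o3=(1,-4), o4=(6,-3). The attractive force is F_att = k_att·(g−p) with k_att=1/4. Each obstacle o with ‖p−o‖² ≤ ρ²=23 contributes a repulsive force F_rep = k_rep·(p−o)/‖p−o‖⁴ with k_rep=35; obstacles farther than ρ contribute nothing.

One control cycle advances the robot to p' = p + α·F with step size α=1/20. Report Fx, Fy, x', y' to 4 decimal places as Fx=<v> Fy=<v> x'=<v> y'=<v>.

F_att = 1/4·(g−p) = 1/4·(4,-1) = (1.0000,-0.2500)
o1: d²=244 > ρ²=23 → inactive
o2: d²=130 > ρ²=23 → inactive
o3: d²=25 > ρ²=23 → inactive
o4: d²=13 ≤ ρ²=23; F_rep = 35·(-2,3)/13² = (-0.4142,0.6213)
F = F_att + ΣF_rep = (0.5858,0.3713)
p' = p + 1/20·F = (4.0293,0.0186)

Fx=0.5858 Fy=0.3713 x'=4.0293 y'=0.0186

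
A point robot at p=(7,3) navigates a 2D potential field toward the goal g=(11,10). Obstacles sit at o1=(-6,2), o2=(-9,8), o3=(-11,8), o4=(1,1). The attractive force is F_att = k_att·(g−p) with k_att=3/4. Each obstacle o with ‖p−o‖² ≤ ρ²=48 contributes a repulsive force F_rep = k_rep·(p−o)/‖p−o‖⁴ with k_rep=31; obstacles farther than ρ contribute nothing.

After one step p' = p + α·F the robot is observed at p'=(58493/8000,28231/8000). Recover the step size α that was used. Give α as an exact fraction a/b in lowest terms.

α = 1/10

F_att = 3/4·(g−p) = 3/4·(4,7) = (3.0000,5.2500)
o1: d²=170 > ρ²=48 → inactive
o2: d²=281 > ρ²=48 → inactive
o3: d²=349 > ρ²=48 → inactive
o4: d²=40 ≤ ρ²=48; F_rep = 31·(6,2)/40² = (0.1163,0.0387)
F = F_att + ΣF_rep = (3.1162,5.2888)
Δp = p'−p = (0.3116,0.5289); α = Δx/Fx = (2493/8000) / (2493/800) = 1/10
check: Δy/Fy = (4231/8000) / (4231/800) = 1/10 ✓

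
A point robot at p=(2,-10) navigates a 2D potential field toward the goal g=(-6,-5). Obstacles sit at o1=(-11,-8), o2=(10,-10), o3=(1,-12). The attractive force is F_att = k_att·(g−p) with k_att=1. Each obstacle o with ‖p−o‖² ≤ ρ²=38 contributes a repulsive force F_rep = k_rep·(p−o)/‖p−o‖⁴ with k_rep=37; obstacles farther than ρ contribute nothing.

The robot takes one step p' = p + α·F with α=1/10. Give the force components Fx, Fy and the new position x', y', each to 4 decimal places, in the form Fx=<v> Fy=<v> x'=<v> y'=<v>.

Fx=-6.5200 Fy=7.9600 x'=1.3480 y'=-9.2040

F_att = 1·(g−p) = 1·(-8,5) = (-8.0000,5.0000)
o1: d²=173 > ρ²=38 → inactive
o2: d²=64 > ρ²=38 → inactive
o3: d²=5 ≤ ρ²=38; F_rep = 37·(1,2)/5² = (1.4800,2.9600)
F = F_att + ΣF_rep = (-6.5200,7.9600)
p' = p + 1/10·F = (1.3480,-9.2040)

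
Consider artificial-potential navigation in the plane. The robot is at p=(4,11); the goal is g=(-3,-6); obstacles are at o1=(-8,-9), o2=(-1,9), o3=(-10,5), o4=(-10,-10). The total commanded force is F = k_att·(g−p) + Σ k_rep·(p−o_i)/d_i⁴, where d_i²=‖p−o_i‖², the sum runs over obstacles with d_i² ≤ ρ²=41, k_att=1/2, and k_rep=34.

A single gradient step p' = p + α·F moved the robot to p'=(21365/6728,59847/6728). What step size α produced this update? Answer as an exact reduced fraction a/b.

F_att = 1/2·(g−p) = 1/2·(-7,-17) = (-3.5000,-8.5000)
o1: d²=544 > ρ²=41 → inactive
o2: d²=29 ≤ ρ²=41; F_rep = 34·(5,2)/29² = (0.2021,0.0809)
o3: d²=232 > ρ²=41 → inactive
o4: d²=637 > ρ²=41 → inactive
F = F_att + ΣF_rep = (-3.2979,-8.4191)
Δp = p'−p = (-0.8245,-2.1048); α = Δx/Fx = (-5547/6728) / (-5547/1682) = 1/4
check: Δy/Fy = (-14161/6728) / (-14161/1682) = 1/4 ✓

α = 1/4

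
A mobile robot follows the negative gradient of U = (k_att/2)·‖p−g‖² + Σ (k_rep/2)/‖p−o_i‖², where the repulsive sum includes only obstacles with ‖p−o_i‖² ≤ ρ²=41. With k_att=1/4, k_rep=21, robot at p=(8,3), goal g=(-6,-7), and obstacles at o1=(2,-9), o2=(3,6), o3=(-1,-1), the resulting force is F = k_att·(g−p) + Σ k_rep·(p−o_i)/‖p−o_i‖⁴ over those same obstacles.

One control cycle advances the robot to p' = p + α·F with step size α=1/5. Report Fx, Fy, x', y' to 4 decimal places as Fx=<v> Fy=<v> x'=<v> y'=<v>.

F_att = 1/4·(g−p) = 1/4·(-14,-10) = (-3.5000,-2.5000)
o1: d²=180 > ρ²=41 → inactive
o2: d²=34 ≤ ρ²=41; F_rep = 21·(5,-3)/34² = (0.0908,-0.0545)
o3: d²=97 > ρ²=41 → inactive
F = F_att + ΣF_rep = (-3.4092,-2.5545)
p' = p + 1/5·F = (7.3182,2.4891)

Fx=-3.4092 Fy=-2.5545 x'=7.3182 y'=2.4891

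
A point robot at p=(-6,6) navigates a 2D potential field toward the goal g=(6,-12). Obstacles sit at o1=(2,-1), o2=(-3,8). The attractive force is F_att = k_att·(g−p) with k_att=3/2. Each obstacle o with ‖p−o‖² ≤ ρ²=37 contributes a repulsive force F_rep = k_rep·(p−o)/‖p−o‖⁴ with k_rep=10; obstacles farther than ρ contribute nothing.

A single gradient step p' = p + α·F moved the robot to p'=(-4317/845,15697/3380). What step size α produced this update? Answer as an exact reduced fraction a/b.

F_att = 3/2·(g−p) = 3/2·(12,-18) = (18.0000,-27.0000)
o1: d²=113 > ρ²=37 → inactive
o2: d²=13 ≤ ρ²=37; F_rep = 10·(-3,-2)/13² = (-0.1775,-0.1183)
F = F_att + ΣF_rep = (17.8225,-27.1183)
Δp = p'−p = (0.8911,-1.3559); α = Δx/Fx = (753/845) / (3012/169) = 1/20
check: Δy/Fy = (-4583/3380) / (-4583/169) = 1/20 ✓

α = 1/20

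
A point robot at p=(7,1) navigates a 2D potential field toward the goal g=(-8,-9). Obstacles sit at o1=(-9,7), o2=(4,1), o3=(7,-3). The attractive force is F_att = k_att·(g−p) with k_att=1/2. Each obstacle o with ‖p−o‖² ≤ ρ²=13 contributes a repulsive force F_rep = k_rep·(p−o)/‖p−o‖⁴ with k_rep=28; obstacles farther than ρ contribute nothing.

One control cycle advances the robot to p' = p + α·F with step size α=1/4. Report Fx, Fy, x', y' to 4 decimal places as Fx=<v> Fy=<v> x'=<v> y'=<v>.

Fx=-6.4630 Fy=-5.0000 x'=5.3843 y'=-0.2500

F_att = 1/2·(g−p) = 1/2·(-15,-10) = (-7.5000,-5.0000)
o1: d²=292 > ρ²=13 → inactive
o2: d²=9 ≤ ρ²=13; F_rep = 28·(3,0)/9² = (1.0370,0.0000)
o3: d²=16 > ρ²=13 → inactive
F = F_att + ΣF_rep = (-6.4630,-5.0000)
p' = p + 1/4·F = (5.3843,-0.2500)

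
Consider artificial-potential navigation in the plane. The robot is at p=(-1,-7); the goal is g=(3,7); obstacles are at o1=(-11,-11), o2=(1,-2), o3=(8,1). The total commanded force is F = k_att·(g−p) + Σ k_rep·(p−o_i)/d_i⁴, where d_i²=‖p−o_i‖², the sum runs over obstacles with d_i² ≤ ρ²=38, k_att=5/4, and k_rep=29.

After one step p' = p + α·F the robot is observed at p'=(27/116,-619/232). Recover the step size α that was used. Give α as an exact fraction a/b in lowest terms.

F_att = 5/4·(g−p) = 5/4·(4,14) = (5.0000,17.5000)
o1: d²=116 > ρ²=38 → inactive
o2: d²=29 ≤ ρ²=38; F_rep = 29·(-2,-5)/29² = (-0.0690,-0.1724)
o3: d²=145 > ρ²=38 → inactive
F = F_att + ΣF_rep = (4.9310,17.3276)
Δp = p'−p = (1.2328,4.3319); α = Δx/Fx = (143/116) / (143/29) = 1/4
check: Δy/Fy = (1005/232) / (1005/58) = 1/4 ✓

α = 1/4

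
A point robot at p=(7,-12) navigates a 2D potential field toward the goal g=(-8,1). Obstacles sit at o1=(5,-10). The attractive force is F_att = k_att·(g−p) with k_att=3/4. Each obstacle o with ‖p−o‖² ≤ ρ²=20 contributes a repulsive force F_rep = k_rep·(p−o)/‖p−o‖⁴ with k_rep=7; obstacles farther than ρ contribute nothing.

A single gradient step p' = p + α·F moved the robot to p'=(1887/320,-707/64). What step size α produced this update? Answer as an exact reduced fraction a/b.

α = 1/10

F_att = 3/4·(g−p) = 3/4·(-15,13) = (-11.2500,9.7500)
o1: d²=8 ≤ ρ²=20; F_rep = 7·(2,-2)/8² = (0.2188,-0.2188)
F = F_att + ΣF_rep = (-11.0312,9.5312)
Δp = p'−p = (-1.1031,0.9531); α = Δx/Fx = (-353/320) / (-353/32) = 1/10
check: Δy/Fy = (61/64) / (305/32) = 1/10 ✓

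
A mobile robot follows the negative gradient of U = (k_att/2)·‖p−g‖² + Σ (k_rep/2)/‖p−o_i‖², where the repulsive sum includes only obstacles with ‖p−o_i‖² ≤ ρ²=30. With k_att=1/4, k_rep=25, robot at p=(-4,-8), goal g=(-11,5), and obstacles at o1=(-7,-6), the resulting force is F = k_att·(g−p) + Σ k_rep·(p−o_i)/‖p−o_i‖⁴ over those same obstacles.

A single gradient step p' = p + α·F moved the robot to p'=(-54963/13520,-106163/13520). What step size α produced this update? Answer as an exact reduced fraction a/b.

α = 1/20

F_att = 1/4·(g−p) = 1/4·(-7,13) = (-1.7500,3.2500)
o1: d²=13 ≤ ρ²=30; F_rep = 25·(3,-2)/13² = (0.4438,-0.2959)
F = F_att + ΣF_rep = (-1.3062,2.9541)
Δp = p'−p = (-0.0653,0.1477); α = Δx/Fx = (-883/13520) / (-883/676) = 1/20
check: Δy/Fy = (1997/13520) / (1997/676) = 1/20 ✓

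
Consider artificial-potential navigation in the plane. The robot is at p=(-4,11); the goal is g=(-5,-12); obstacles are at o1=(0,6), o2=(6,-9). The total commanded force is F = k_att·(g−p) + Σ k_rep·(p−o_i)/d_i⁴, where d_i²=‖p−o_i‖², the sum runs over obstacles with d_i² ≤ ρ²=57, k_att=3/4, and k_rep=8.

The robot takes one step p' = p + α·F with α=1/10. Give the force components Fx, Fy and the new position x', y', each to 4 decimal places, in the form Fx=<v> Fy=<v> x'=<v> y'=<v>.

Fx=-0.7690 Fy=-17.2262 x'=-4.0769 y'=9.2774

F_att = 3/4·(g−p) = 3/4·(-1,-23) = (-0.7500,-17.2500)
o1: d²=41 ≤ ρ²=57; F_rep = 8·(-4,5)/41² = (-0.0190,0.0238)
o2: d²=500 > ρ²=57 → inactive
F = F_att + ΣF_rep = (-0.7690,-17.2262)
p' = p + 1/10·F = (-4.0769,9.2774)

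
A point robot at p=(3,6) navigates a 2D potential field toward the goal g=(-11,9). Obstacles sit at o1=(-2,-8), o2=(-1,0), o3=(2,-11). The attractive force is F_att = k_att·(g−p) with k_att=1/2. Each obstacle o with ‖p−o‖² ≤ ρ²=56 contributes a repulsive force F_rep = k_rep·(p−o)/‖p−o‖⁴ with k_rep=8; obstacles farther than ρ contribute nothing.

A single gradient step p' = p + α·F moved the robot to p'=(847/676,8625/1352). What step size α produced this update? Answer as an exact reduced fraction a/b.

F_att = 1/2·(g−p) = 1/2·(-14,3) = (-7.0000,1.5000)
o1: d²=221 > ρ²=56 → inactive
o2: d²=52 ≤ ρ²=56; F_rep = 8·(4,6)/52² = (0.0118,0.0178)
o3: d²=290 > ρ²=56 → inactive
F = F_att + ΣF_rep = (-6.9882,1.5178)
Δp = p'−p = (-1.7470,0.3794); α = Δx/Fx = (-1181/676) / (-1181/169) = 1/4
check: Δy/Fy = (513/1352) / (513/338) = 1/4 ✓

α = 1/4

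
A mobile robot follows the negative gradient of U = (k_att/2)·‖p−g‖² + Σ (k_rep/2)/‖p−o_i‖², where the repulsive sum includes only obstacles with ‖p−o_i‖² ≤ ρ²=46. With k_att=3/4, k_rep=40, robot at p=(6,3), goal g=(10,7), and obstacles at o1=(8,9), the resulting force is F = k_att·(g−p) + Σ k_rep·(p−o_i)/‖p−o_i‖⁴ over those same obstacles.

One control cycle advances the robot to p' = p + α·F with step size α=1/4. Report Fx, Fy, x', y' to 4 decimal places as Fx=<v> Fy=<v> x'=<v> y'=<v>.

F_att = 3/4·(g−p) = 3/4·(4,4) = (3.0000,3.0000)
o1: d²=40 ≤ ρ²=46; F_rep = 40·(-2,-6)/40² = (-0.0500,-0.1500)
F = F_att + ΣF_rep = (2.9500,2.8500)
p' = p + 1/4·F = (6.7375,3.7125)

Fx=2.9500 Fy=2.8500 x'=6.7375 y'=3.7125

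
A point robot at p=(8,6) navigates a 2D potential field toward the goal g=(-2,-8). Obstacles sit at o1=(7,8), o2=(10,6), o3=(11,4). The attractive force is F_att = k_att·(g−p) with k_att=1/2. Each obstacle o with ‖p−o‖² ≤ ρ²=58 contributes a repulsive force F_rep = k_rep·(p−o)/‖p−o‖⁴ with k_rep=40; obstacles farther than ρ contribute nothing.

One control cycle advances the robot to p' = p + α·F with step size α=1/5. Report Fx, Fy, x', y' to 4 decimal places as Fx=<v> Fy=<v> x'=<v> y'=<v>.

Fx=-9.1101 Fy=-9.7266 x'=6.1780 y'=4.0547

F_att = 1/2·(g−p) = 1/2·(-10,-14) = (-5.0000,-7.0000)
o1: d²=5 ≤ ρ²=58; F_rep = 40·(1,-2)/5² = (1.6000,-3.2000)
o2: d²=4 ≤ ρ²=58; F_rep = 40·(-2,0)/4² = (-5.0000,0.0000)
o3: d²=13 ≤ ρ²=58; F_rep = 40·(-3,2)/13² = (-0.7101,0.4734)
F = F_att + ΣF_rep = (-9.1101,-9.7266)
p' = p + 1/5·F = (6.1780,4.0547)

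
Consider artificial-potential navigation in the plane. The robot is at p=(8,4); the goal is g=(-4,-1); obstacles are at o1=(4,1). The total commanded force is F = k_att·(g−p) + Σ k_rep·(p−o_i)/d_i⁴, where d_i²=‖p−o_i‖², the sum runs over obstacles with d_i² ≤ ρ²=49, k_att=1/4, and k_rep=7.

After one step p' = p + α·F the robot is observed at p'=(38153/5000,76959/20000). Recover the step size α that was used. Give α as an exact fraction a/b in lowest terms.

α = 1/8

F_att = 1/4·(g−p) = 1/4·(-12,-5) = (-3.0000,-1.2500)
o1: d²=25 ≤ ρ²=49; F_rep = 7·(4,3)/25² = (0.0448,0.0336)
F = F_att + ΣF_rep = (-2.9552,-1.2164)
Δp = p'−p = (-0.3694,-0.1520); α = Δx/Fx = (-1847/5000) / (-1847/625) = 1/8
check: Δy/Fy = (-3041/20000) / (-3041/2500) = 1/8 ✓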